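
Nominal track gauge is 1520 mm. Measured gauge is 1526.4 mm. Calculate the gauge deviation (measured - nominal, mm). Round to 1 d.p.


Deviation = measured - nominal
Deviation = 1526.4 - 1520
Deviation = 6.4 mm

6.4


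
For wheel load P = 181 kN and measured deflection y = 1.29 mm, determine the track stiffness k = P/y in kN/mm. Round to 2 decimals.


Track stiffness k = P / y
k = 181 / 1.29
k = 140.31 kN/mm

140.31


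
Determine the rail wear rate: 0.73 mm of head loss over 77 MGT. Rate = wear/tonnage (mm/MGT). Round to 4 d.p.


Wear rate = total wear / cumulative tonnage
Rate = 0.73 / 77
Rate = 0.0095 mm/MGT

0.0095


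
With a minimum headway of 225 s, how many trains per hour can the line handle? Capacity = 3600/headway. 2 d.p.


Capacity = 3600 / headway
Capacity = 3600 / 225
Capacity = 16.00 trains/hour

16.00


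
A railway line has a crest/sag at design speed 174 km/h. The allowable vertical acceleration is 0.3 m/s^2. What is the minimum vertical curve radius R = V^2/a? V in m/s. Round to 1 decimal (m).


Convert speed: V = 174 / 3.6 = 48.3333 m/s
V^2 = 2336.1111 m^2/s^2
R_v = 2336.1111 / 0.3
R_v = 7787.0 m

7787.0


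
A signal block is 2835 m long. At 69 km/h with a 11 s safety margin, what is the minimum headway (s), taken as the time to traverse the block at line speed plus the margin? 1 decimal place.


V = 69 / 3.6 = 19.1667 m/s
Block traversal time = 2835 / 19.1667 = 147.913 s
Headway = 147.913 + 11
Headway = 158.9 s

158.9


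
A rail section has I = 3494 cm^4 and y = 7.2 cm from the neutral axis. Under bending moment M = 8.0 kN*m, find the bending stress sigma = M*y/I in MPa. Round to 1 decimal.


Convert units:
M = 8.0 kN*m = 8000000 N*mm
y = 7.2 cm = 72 mm
I = 3494 cm^4 = 34940000 mm^4
sigma = 8000000 * 72 / 34940000
sigma = 16.5 MPa

16.5


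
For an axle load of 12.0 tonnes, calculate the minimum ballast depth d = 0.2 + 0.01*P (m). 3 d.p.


d = 0.2 + 0.01 * 12.0
d = 0.2 + 0.12
d = 0.320 m

0.320


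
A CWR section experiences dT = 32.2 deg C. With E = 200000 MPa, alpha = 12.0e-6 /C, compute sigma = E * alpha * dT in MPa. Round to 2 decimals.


sigma = E * alpha * dT
sigma = 200000 * 12.0e-6 * 32.2
sigma = 2.4 * 32.2
sigma = 77.28 MPa

77.28


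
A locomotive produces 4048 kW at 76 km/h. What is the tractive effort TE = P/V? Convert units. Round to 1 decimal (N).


Convert: P = 4048 kW = 4048000 W
V = 76 / 3.6 = 21.1111 m/s
TE = 4048000 / 21.1111
TE = 191747.4 N

191747.4


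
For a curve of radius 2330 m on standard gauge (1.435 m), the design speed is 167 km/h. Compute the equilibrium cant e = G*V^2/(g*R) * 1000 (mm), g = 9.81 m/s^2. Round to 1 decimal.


Convert speed: V = 167 / 3.6 = 46.3889 m/s
Apply formula: e = 1.435 * 46.3889^2 / (9.81 * 2330)
e = 1.435 * 2151.929 / 22857.3
e = 0.1351 m = 135.1 mm

135.1


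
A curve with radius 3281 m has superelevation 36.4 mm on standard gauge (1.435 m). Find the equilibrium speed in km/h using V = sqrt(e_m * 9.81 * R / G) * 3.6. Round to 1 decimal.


Convert cant: e = 36.4 mm = 0.0364 m
V_ms = sqrt(0.0364 * 9.81 * 3281 / 1.435)
V_ms = sqrt(816.440839) = 28.5734 m/s
V = 28.5734 * 3.6 = 102.9 km/h

102.9


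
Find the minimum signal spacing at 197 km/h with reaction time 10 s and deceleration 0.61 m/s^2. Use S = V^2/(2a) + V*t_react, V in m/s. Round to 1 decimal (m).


V = 197 / 3.6 = 54.7222 m/s
Braking distance = 54.7222^2 / (2*0.61) = 2454.5259 m
Sighting distance = 54.7222 * 10 = 547.2222 m
S = 2454.5259 + 547.2222 = 3001.7 m

3001.7


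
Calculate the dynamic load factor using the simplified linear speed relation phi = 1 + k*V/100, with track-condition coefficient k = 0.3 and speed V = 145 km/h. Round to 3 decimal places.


phi = 1 + k * V / 100
phi = 1 + 0.3 * 145 / 100
phi = 1 + 0.435
phi = 1.435

1.435


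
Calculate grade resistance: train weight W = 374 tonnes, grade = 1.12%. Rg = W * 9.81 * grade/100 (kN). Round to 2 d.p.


Rg = W * 9.81 * grade / 100
Rg = 374 * 9.81 * 1.12 / 100
Rg = 3668.94 * 0.0112
Rg = 41.09 kN

41.09


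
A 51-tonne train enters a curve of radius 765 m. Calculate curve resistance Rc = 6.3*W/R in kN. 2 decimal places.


Rc = 6.3 * W / R
Rc = 6.3 * 51 / 765
Rc = 321.3 / 765
Rc = 0.42 kN

0.42


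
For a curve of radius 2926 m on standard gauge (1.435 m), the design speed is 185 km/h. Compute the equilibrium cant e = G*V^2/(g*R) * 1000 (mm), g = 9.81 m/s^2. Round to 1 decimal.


Convert speed: V = 185 / 3.6 = 51.3889 m/s
Apply formula: e = 1.435 * 51.3889^2 / (9.81 * 2926)
e = 1.435 * 2640.8179 / 28704.06
e = 0.132022 m = 132.0 mm

132.0


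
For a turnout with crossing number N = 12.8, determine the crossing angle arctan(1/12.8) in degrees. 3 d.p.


1/N = 1/12.8 = 0.078125
angle = arctan(0.078125) = 0.077967 rad
angle = 0.077967 * 180/pi = 4.467 degrees

4.467


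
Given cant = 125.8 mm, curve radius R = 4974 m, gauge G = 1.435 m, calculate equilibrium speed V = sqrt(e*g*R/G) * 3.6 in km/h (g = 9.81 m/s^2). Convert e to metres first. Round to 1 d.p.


Convert cant: e = 125.8 mm = 0.1258 m
V_ms = sqrt(0.1258 * 9.81 * 4974 / 1.435)
V_ms = sqrt(4277.633068) = 65.4036 m/s
V = 65.4036 * 3.6 = 235.5 km/h

235.5


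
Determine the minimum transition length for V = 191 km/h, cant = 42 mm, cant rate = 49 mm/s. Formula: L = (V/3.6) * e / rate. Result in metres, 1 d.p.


Convert speed: V = 191 / 3.6 = 53.0556 m/s
L = 53.0556 * 42 / 49
L = 2228.3333 / 49
L = 45.5 m

45.5


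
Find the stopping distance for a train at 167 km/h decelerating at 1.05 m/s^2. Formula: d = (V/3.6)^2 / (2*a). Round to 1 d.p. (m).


Convert speed: V = 167 / 3.6 = 46.3889 m/s
V^2 = 2151.929
d = 2151.929 / (2 * 1.05)
d = 2151.929 / 2.1
d = 1024.7 m

1024.7


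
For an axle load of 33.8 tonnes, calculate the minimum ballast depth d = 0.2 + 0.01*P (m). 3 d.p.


d = 0.2 + 0.01 * 33.8
d = 0.2 + 0.338
d = 0.538 m

0.538


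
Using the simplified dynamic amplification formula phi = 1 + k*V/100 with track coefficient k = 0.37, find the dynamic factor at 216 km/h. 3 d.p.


phi = 1 + k * V / 100
phi = 1 + 0.37 * 216 / 100
phi = 1 + 0.7992
phi = 1.799

1.799


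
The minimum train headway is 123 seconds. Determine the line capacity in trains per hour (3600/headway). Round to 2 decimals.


Capacity = 3600 / headway
Capacity = 3600 / 123
Capacity = 29.27 trains/hour

29.27


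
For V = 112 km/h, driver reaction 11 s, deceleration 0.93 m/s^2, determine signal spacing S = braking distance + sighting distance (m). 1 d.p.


V = 112 / 3.6 = 31.1111 m/s
Braking distance = 31.1111^2 / (2*0.93) = 520.377 m
Sighting distance = 31.1111 * 11 = 342.2222 m
S = 520.377 + 342.2222 = 862.6 m

862.6


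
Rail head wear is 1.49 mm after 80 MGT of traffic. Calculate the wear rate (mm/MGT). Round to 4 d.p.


Wear rate = total wear / cumulative tonnage
Rate = 1.49 / 80
Rate = 0.0186 mm/MGT

0.0186


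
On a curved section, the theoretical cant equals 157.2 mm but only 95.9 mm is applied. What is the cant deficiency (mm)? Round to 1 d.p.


Cant deficiency = equilibrium cant - actual cant
CD = 157.2 - 95.9
CD = 61.3 mm

61.3


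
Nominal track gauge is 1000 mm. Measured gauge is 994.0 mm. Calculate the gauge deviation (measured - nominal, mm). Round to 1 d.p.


Deviation = measured - nominal
Deviation = 994.0 - 1000
Deviation = -6.0 mm

-6.0


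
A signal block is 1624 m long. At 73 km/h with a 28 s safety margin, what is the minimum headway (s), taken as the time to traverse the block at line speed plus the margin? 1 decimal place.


V = 73 / 3.6 = 20.2778 m/s
Block traversal time = 1624 / 20.2778 = 80.0877 s
Headway = 80.0877 + 28
Headway = 108.1 s

108.1


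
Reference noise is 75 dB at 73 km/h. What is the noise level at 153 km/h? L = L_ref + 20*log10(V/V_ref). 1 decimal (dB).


V/V_ref = 153 / 73 = 2.09589
log10(2.09589) = 0.321369
20 * 0.321369 = 6.4274
L = 75 + 6.4274 = 81.4 dB

81.4


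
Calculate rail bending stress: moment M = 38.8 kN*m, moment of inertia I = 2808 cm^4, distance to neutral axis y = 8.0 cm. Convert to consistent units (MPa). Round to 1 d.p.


Convert units:
M = 38.8 kN*m = 38800000 N*mm
y = 8.0 cm = 80 mm
I = 2808 cm^4 = 28080000 mm^4
sigma = 38800000 * 80 / 28080000
sigma = 110.5 MPa

110.5


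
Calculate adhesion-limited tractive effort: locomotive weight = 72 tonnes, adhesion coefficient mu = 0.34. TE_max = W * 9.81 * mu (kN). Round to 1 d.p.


TE_max = W * g * mu
TE_max = 72 * 9.81 * 0.34
TE_max = 706.32 * 0.34
TE_max = 240.1 kN

240.1


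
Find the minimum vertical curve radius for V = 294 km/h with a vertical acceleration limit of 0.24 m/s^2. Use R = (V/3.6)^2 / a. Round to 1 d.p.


Convert speed: V = 294 / 3.6 = 81.6667 m/s
V^2 = 6669.4444 m^2/s^2
R_v = 6669.4444 / 0.24
R_v = 27789.4 m

27789.4


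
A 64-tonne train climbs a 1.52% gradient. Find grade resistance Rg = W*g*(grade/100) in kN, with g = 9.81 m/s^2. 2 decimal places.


Rg = W * 9.81 * grade / 100
Rg = 64 * 9.81 * 1.52 / 100
Rg = 627.84 * 0.0152
Rg = 9.54 kN

9.54


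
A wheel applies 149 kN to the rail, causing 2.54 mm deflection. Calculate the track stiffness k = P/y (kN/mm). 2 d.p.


Track stiffness k = P / y
k = 149 / 2.54
k = 58.66 kN/mm

58.66


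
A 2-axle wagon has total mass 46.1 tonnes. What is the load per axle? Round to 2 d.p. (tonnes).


Load per axle = total weight / number of axles
Load = 46.1 / 2
Load = 23.05 tonnes

23.05


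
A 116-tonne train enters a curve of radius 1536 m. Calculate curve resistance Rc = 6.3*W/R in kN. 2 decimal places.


Rc = 6.3 * W / R
Rc = 6.3 * 116 / 1536
Rc = 730.8 / 1536
Rc = 0.48 kN

0.48


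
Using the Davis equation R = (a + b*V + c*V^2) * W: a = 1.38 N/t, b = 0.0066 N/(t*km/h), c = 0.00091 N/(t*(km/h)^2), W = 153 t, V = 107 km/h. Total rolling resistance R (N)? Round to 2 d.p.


b*V = 0.0066 * 107 = 0.7062
c*V^2 = 0.00091 * 11449 = 10.41859
R_per_t = 1.38 + 0.7062 + 10.41859 = 12.50479 N/t
R_total = 12.50479 * 153 = 1913.23 N

1913.23


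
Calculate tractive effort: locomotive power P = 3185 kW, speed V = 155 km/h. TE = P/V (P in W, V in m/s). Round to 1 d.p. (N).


Convert: P = 3185 kW = 3185000 W
V = 155 / 3.6 = 43.0556 m/s
TE = 3185000 / 43.0556
TE = 73974.2 N

73974.2


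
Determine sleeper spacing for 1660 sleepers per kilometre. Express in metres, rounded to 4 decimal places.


Spacing = 1000 m / number of sleepers
Spacing = 1000 / 1660
Spacing = 0.6024 m

0.6024


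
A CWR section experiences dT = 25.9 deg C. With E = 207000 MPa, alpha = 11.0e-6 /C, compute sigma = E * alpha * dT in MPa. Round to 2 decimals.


sigma = E * alpha * dT
sigma = 207000 * 11.0e-6 * 25.9
sigma = 2.277 * 25.9
sigma = 58.97 MPa

58.97


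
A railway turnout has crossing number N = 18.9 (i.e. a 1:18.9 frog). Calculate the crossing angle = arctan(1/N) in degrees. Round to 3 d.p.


1/N = 1/18.9 = 0.05291
angle = arctan(0.05291) = 0.052861 rad
angle = 0.052861 * 180/pi = 3.029 degrees

3.029


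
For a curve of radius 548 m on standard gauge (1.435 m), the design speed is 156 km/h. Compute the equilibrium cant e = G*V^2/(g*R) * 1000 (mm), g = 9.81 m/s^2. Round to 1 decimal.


Convert speed: V = 156 / 3.6 = 43.3333 m/s
Apply formula: e = 1.435 * 43.3333^2 / (9.81 * 548)
e = 1.435 * 1877.7778 / 5375.88
e = 0.501241 m = 501.2 mm

501.2


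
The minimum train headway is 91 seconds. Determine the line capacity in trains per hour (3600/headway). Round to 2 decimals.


Capacity = 3600 / headway
Capacity = 3600 / 91
Capacity = 39.56 trains/hour

39.56


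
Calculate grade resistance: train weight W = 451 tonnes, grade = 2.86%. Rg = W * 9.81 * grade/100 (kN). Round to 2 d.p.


Rg = W * 9.81 * grade / 100
Rg = 451 * 9.81 * 2.86 / 100
Rg = 4424.31 * 0.0286
Rg = 126.54 kN

126.54


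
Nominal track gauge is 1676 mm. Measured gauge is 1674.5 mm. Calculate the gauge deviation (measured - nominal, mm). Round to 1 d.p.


Deviation = measured - nominal
Deviation = 1674.5 - 1676
Deviation = -1.5 mm

-1.5


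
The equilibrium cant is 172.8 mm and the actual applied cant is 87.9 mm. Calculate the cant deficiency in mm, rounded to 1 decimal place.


Cant deficiency = equilibrium cant - actual cant
CD = 172.8 - 87.9
CD = 84.9 mm

84.9


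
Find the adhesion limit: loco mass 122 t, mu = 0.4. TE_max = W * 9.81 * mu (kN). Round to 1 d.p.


TE_max = W * g * mu
TE_max = 122 * 9.81 * 0.4
TE_max = 1196.82 * 0.4
TE_max = 478.7 kN

478.7


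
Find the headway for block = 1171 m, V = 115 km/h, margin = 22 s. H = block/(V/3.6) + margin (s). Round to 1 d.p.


V = 115 / 3.6 = 31.9444 m/s
Block traversal time = 1171 / 31.9444 = 36.6574 s
Headway = 36.6574 + 22
Headway = 58.7 s

58.7


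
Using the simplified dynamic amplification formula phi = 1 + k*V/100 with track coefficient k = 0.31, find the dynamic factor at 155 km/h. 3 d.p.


phi = 1 + k * V / 100
phi = 1 + 0.31 * 155 / 100
phi = 1 + 0.4805
phi = 1.481

1.481


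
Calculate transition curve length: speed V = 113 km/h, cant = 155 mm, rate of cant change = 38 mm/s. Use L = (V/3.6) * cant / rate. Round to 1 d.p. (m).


Convert speed: V = 113 / 3.6 = 31.3889 m/s
L = 31.3889 * 155 / 38
L = 4865.2778 / 38
L = 128.0 m

128.0


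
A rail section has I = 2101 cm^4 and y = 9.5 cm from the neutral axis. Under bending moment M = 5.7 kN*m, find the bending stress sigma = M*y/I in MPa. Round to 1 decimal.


Convert units:
M = 5.7 kN*m = 5700000 N*mm
y = 9.5 cm = 95 mm
I = 2101 cm^4 = 21010000 mm^4
sigma = 5700000 * 95 / 21010000
sigma = 25.8 MPa

25.8


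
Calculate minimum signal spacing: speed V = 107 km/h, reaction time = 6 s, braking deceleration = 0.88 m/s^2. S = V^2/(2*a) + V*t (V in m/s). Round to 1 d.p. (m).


V = 107 / 3.6 = 29.7222 m/s
Braking distance = 29.7222^2 / (2*0.88) = 501.9378 m
Sighting distance = 29.7222 * 6 = 178.3333 m
S = 501.9378 + 178.3333 = 680.3 m

680.3


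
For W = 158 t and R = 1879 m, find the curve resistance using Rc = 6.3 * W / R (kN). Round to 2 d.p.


Rc = 6.3 * W / R
Rc = 6.3 * 158 / 1879
Rc = 995.4 / 1879
Rc = 0.53 kN

0.53


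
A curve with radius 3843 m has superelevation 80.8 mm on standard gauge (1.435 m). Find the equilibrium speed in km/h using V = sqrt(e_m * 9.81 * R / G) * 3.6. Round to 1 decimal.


Convert cant: e = 80.8 mm = 0.0808 m
V_ms = sqrt(0.0808 * 9.81 * 3843 / 1.435)
V_ms = sqrt(2122.75001) = 46.0733 m/s
V = 46.0733 * 3.6 = 165.9 km/h

165.9


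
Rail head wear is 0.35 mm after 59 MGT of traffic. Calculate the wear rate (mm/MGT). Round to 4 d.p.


Wear rate = total wear / cumulative tonnage
Rate = 0.35 / 59
Rate = 0.0059 mm/MGT

0.0059


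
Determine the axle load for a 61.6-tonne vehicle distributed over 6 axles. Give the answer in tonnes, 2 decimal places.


Load per axle = total weight / number of axles
Load = 61.6 / 6
Load = 10.27 tonnes

10.27


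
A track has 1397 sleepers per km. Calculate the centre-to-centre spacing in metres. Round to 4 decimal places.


Spacing = 1000 m / number of sleepers
Spacing = 1000 / 1397
Spacing = 0.7158 m

0.7158


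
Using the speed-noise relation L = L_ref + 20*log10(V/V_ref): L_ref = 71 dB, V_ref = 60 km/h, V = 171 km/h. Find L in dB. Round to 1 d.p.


V/V_ref = 171 / 60 = 2.85
log10(2.85) = 0.454845
20 * 0.454845 = 9.0969
L = 71 + 9.0969 = 80.1 dB

80.1


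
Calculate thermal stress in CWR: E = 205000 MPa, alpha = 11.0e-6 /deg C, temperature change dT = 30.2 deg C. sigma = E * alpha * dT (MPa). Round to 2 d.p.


sigma = E * alpha * dT
sigma = 205000 * 11.0e-6 * 30.2
sigma = 2.255 * 30.2
sigma = 68.10 MPa

68.10


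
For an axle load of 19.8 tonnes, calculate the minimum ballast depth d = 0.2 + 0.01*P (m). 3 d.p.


d = 0.2 + 0.01 * 19.8
d = 0.2 + 0.198
d = 0.398 m

0.398


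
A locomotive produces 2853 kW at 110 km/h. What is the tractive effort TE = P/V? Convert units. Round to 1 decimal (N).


Convert: P = 2853 kW = 2853000 W
V = 110 / 3.6 = 30.5556 m/s
TE = 2853000 / 30.5556
TE = 93370.9 N

93370.9


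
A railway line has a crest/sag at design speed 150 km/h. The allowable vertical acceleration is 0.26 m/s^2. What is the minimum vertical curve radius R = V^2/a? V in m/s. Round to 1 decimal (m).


Convert speed: V = 150 / 3.6 = 41.6667 m/s
V^2 = 1736.1111 m^2/s^2
R_v = 1736.1111 / 0.26
R_v = 6677.4 m

6677.4


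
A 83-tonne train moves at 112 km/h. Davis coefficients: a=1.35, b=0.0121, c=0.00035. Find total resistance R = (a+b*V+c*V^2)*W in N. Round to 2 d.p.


b*V = 0.0121 * 112 = 1.3552
c*V^2 = 0.00035 * 12544 = 4.3904
R_per_t = 1.35 + 1.3552 + 4.3904 = 7.0956 N/t
R_total = 7.0956 * 83 = 588.93 N

588.93


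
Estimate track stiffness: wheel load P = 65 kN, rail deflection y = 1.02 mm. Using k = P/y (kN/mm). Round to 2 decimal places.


Track stiffness k = P / y
k = 65 / 1.02
k = 63.73 kN/mm

63.73


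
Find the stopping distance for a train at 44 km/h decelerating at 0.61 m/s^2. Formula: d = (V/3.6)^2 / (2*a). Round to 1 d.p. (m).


Convert speed: V = 44 / 3.6 = 12.2222 m/s
V^2 = 149.3827
d = 149.3827 / (2 * 0.61)
d = 149.3827 / 1.22
d = 122.4 m

122.4


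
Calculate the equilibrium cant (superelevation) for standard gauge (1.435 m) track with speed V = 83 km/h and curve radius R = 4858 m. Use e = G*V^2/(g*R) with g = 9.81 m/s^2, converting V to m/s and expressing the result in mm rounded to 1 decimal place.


Convert speed: V = 83 / 3.6 = 23.0556 m/s
Apply formula: e = 1.435 * 23.0556^2 / (9.81 * 4858)
e = 1.435 * 531.5586 / 47656.98
e = 0.016006 m = 16.0 mm

16.0


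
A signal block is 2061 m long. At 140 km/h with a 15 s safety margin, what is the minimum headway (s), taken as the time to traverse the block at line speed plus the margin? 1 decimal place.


V = 140 / 3.6 = 38.8889 m/s
Block traversal time = 2061 / 38.8889 = 52.9971 s
Headway = 52.9971 + 15
Headway = 68.0 s

68.0


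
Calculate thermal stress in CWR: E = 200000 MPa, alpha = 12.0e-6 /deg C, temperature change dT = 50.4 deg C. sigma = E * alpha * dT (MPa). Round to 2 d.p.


sigma = E * alpha * dT
sigma = 200000 * 12.0e-6 * 50.4
sigma = 2.4 * 50.4
sigma = 120.96 MPa

120.96


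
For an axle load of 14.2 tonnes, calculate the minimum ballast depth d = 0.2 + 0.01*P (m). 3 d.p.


d = 0.2 + 0.01 * 14.2
d = 0.2 + 0.142
d = 0.342 m

0.342


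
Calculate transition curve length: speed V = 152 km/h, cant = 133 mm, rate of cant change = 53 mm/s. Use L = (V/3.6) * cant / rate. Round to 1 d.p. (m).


Convert speed: V = 152 / 3.6 = 42.2222 m/s
L = 42.2222 * 133 / 53
L = 5615.5556 / 53
L = 106.0 m

106.0


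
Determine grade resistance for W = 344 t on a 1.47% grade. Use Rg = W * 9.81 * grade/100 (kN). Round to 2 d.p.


Rg = W * 9.81 * grade / 100
Rg = 344 * 9.81 * 1.47 / 100
Rg = 3374.64 * 0.0147
Rg = 49.61 kN

49.61


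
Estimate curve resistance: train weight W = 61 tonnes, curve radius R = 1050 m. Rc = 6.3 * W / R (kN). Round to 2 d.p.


Rc = 6.3 * W / R
Rc = 6.3 * 61 / 1050
Rc = 384.3 / 1050
Rc = 0.37 kN

0.37


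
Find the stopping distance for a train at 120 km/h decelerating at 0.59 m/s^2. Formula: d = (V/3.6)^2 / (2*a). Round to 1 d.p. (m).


Convert speed: V = 120 / 3.6 = 33.3333 m/s
V^2 = 1111.1111
d = 1111.1111 / (2 * 0.59)
d = 1111.1111 / 1.18
d = 941.6 m

941.6


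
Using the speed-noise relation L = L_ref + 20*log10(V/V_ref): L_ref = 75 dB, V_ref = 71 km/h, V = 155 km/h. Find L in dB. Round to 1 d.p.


V/V_ref = 155 / 71 = 2.183099
log10(2.183099) = 0.339073
20 * 0.339073 = 6.7815
L = 75 + 6.7815 = 81.8 dB

81.8


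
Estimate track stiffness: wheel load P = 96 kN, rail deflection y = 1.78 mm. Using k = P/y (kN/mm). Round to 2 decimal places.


Track stiffness k = P / y
k = 96 / 1.78
k = 53.93 kN/mm

53.93


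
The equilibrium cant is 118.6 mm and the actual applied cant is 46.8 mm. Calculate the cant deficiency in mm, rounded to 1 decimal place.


Cant deficiency = equilibrium cant - actual cant
CD = 118.6 - 46.8
CD = 71.8 mm

71.8


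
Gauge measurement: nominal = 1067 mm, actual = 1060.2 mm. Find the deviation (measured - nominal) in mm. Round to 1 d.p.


Deviation = measured - nominal
Deviation = 1060.2 - 1067
Deviation = -6.8 mm

-6.8


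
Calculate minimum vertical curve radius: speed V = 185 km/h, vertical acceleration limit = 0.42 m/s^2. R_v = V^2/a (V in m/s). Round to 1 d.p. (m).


Convert speed: V = 185 / 3.6 = 51.3889 m/s
V^2 = 2640.8179 m^2/s^2
R_v = 2640.8179 / 0.42
R_v = 6287.7 m

6287.7


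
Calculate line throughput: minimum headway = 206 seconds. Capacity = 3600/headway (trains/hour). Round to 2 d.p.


Capacity = 3600 / headway
Capacity = 3600 / 206
Capacity = 17.48 trains/hour

17.48


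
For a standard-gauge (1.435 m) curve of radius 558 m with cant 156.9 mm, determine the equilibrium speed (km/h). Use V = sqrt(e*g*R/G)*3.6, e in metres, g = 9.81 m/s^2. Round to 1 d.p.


Convert cant: e = 156.9 mm = 0.1569 m
V_ms = sqrt(0.1569 * 9.81 * 558 / 1.435)
V_ms = sqrt(598.513911) = 24.4645 m/s
V = 24.4645 * 3.6 = 88.1 km/h

88.1


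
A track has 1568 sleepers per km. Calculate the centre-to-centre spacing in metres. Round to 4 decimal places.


Spacing = 1000 m / number of sleepers
Spacing = 1000 / 1568
Spacing = 0.6378 m

0.6378


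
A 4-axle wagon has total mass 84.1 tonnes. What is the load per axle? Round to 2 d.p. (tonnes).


Load per axle = total weight / number of axles
Load = 84.1 / 4
Load = 21.03 tonnes

21.03


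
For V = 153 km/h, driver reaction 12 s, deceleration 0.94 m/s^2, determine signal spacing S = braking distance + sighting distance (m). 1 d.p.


V = 153 / 3.6 = 42.5 m/s
Braking distance = 42.5^2 / (2*0.94) = 960.7713 m
Sighting distance = 42.5 * 12 = 510.0 m
S = 960.7713 + 510.0 = 1470.8 m

1470.8


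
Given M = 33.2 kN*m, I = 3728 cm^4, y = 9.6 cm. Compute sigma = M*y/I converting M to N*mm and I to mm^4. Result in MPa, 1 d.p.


Convert units:
M = 33.2 kN*m = 33200000 N*mm
y = 9.6 cm = 96 mm
I = 3728 cm^4 = 37280000 mm^4
sigma = 33200000 * 96 / 37280000
sigma = 85.5 MPa

85.5


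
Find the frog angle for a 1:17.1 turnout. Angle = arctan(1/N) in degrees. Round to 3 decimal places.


1/N = 1/17.1 = 0.05848
angle = arctan(0.05848) = 0.058413 rad
angle = 0.058413 * 180/pi = 3.347 degrees

3.347


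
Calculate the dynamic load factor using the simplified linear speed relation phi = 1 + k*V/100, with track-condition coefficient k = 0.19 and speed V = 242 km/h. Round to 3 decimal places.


phi = 1 + k * V / 100
phi = 1 + 0.19 * 242 / 100
phi = 1 + 0.4598
phi = 1.460

1.460


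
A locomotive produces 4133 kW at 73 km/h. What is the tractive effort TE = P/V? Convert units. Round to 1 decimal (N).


Convert: P = 4133 kW = 4133000 W
V = 73 / 3.6 = 20.2778 m/s
TE = 4133000 / 20.2778
TE = 203819.2 N

203819.2


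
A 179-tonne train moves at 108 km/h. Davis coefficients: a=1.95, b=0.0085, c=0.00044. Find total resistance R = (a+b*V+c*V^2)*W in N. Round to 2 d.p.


b*V = 0.0085 * 108 = 0.918
c*V^2 = 0.00044 * 11664 = 5.13216
R_per_t = 1.95 + 0.918 + 5.13216 = 8.00016 N/t
R_total = 8.00016 * 179 = 1432.03 N

1432.03


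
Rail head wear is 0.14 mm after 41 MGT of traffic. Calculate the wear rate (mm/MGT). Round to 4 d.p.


Wear rate = total wear / cumulative tonnage
Rate = 0.14 / 41
Rate = 0.0034 mm/MGT

0.0034


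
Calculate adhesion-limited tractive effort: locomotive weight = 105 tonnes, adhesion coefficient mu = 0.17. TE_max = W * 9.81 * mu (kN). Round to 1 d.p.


TE_max = W * g * mu
TE_max = 105 * 9.81 * 0.17
TE_max = 1030.05 * 0.17
TE_max = 175.1 kN

175.1


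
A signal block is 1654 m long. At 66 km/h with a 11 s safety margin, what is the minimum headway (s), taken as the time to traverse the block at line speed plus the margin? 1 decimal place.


V = 66 / 3.6 = 18.3333 m/s
Block traversal time = 1654 / 18.3333 = 90.2182 s
Headway = 90.2182 + 11
Headway = 101.2 s

101.2


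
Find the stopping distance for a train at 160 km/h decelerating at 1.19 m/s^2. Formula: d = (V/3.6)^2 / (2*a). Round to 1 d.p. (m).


Convert speed: V = 160 / 3.6 = 44.4444 m/s
V^2 = 1975.3086
d = 1975.3086 / (2 * 1.19)
d = 1975.3086 / 2.38
d = 830.0 m

830.0


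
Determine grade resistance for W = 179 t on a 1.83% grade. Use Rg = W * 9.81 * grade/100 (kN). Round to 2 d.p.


Rg = W * 9.81 * grade / 100
Rg = 179 * 9.81 * 1.83 / 100
Rg = 1755.99 * 0.0183
Rg = 32.13 kN

32.13


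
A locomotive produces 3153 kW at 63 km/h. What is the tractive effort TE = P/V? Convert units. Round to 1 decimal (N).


Convert: P = 3153 kW = 3153000 W
V = 63 / 3.6 = 17.5 m/s
TE = 3153000 / 17.5
TE = 180171.4 N

180171.4


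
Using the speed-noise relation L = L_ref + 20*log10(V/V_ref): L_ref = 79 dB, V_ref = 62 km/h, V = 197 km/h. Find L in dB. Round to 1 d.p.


V/V_ref = 197 / 62 = 3.177419
log10(3.177419) = 0.502075
20 * 0.502075 = 10.0415
L = 79 + 10.0415 = 89.0 dB

89.0


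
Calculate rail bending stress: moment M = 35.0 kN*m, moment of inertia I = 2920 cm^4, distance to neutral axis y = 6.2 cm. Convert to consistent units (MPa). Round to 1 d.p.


Convert units:
M = 35.0 kN*m = 35000000 N*mm
y = 6.2 cm = 62 mm
I = 2920 cm^4 = 29200000 mm^4
sigma = 35000000 * 62 / 29200000
sigma = 74.3 MPa

74.3


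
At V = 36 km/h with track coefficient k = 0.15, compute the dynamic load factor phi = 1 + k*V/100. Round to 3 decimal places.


phi = 1 + k * V / 100
phi = 1 + 0.15 * 36 / 100
phi = 1 + 0.054
phi = 1.054

1.054


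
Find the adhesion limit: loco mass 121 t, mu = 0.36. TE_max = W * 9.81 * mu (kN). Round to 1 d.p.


TE_max = W * g * mu
TE_max = 121 * 9.81 * 0.36
TE_max = 1187.01 * 0.36
TE_max = 427.3 kN

427.3


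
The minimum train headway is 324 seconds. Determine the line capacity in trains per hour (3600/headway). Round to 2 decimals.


Capacity = 3600 / headway
Capacity = 3600 / 324
Capacity = 11.11 trains/hour

11.11


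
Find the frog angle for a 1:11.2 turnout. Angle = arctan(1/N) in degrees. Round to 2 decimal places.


1/N = 1/11.2 = 0.089286
angle = arctan(0.089286) = 0.08905 rad
angle = 0.08905 * 180/pi = 5.10 degrees

5.10


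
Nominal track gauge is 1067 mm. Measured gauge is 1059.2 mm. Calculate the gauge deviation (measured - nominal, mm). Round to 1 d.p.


Deviation = measured - nominal
Deviation = 1059.2 - 1067
Deviation = -7.8 mm

-7.8


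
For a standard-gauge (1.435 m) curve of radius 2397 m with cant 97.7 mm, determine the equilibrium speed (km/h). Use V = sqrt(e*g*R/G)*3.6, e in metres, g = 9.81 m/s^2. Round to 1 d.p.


Convert cant: e = 97.7 mm = 0.0977 m
V_ms = sqrt(0.0977 * 9.81 * 2397 / 1.435)
V_ms = sqrt(1600.957135) = 40.012 m/s
V = 40.012 * 3.6 = 144.0 km/h

144.0


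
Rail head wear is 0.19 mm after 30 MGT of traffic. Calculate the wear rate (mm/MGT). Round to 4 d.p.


Wear rate = total wear / cumulative tonnage
Rate = 0.19 / 30
Rate = 0.0063 mm/MGT

0.0063


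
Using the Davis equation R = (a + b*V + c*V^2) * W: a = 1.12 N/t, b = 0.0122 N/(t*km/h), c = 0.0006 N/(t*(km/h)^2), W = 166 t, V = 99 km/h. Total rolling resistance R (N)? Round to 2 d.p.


b*V = 0.0122 * 99 = 1.2078
c*V^2 = 0.0006 * 9801 = 5.8806
R_per_t = 1.12 + 1.2078 + 5.8806 = 8.2084 N/t
R_total = 8.2084 * 166 = 1362.59 N

1362.59


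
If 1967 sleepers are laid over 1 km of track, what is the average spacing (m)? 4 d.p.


Spacing = 1000 m / number of sleepers
Spacing = 1000 / 1967
Spacing = 0.5084 m

0.5084


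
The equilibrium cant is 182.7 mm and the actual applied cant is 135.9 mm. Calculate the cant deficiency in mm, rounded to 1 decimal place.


Cant deficiency = equilibrium cant - actual cant
CD = 182.7 - 135.9
CD = 46.8 mm

46.8


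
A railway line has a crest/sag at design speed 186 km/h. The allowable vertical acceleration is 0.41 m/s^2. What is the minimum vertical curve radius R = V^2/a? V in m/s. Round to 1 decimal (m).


Convert speed: V = 186 / 3.6 = 51.6667 m/s
V^2 = 2669.4444 m^2/s^2
R_v = 2669.4444 / 0.41
R_v = 6510.8 m

6510.8


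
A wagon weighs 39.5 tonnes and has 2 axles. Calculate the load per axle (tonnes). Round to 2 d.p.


Load per axle = total weight / number of axles
Load = 39.5 / 2
Load = 19.75 tonnes

19.75


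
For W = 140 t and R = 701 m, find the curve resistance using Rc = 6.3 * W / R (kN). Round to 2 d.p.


Rc = 6.3 * W / R
Rc = 6.3 * 140 / 701
Rc = 882.0 / 701
Rc = 1.26 kN

1.26


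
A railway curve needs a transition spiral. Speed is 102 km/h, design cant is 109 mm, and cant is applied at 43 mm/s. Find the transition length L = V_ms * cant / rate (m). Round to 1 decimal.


Convert speed: V = 102 / 3.6 = 28.3333 m/s
L = 28.3333 * 109 / 43
L = 3088.3333 / 43
L = 71.8 m

71.8


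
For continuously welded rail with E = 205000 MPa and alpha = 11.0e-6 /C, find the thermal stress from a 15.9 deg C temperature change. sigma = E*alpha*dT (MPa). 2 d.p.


sigma = E * alpha * dT
sigma = 205000 * 11.0e-6 * 15.9
sigma = 2.255 * 15.9
sigma = 35.85 MPa

35.85


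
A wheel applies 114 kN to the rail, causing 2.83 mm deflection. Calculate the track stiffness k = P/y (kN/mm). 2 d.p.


Track stiffness k = P / y
k = 114 / 2.83
k = 40.28 kN/mm

40.28


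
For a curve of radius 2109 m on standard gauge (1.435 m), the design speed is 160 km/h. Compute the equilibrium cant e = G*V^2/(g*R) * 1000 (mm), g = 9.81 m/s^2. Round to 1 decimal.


Convert speed: V = 160 / 3.6 = 44.4444 m/s
Apply formula: e = 1.435 * 44.4444^2 / (9.81 * 2109)
e = 1.435 * 1975.3086 / 20689.29
e = 0.137007 m = 137.0 mm

137.0


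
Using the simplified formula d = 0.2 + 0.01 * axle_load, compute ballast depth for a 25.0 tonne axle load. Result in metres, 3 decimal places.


d = 0.2 + 0.01 * 25.0
d = 0.2 + 0.25
d = 0.450 m

0.450


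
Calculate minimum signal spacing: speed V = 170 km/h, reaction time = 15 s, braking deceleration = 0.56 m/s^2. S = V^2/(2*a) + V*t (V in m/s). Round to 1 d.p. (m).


V = 170 / 3.6 = 47.2222 m/s
Braking distance = 47.2222^2 / (2*0.56) = 1991.0163 m
Sighting distance = 47.2222 * 15 = 708.3333 m
S = 1991.0163 + 708.3333 = 2699.3 m

2699.3


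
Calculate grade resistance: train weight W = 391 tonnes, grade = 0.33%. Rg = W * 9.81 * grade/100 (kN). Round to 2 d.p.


Rg = W * 9.81 * grade / 100
Rg = 391 * 9.81 * 0.33 / 100
Rg = 3835.71 * 0.0033
Rg = 12.66 kN

12.66


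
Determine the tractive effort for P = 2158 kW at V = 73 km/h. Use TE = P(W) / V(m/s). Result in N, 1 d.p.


Convert: P = 2158 kW = 2158000 W
V = 73 / 3.6 = 20.2778 m/s
TE = 2158000 / 20.2778
TE = 106421.9 N

106421.9


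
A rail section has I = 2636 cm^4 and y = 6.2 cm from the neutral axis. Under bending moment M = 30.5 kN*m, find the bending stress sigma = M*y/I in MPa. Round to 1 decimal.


Convert units:
M = 30.5 kN*m = 30500000 N*mm
y = 6.2 cm = 62 mm
I = 2636 cm^4 = 26360000 mm^4
sigma = 30500000 * 62 / 26360000
sigma = 71.7 MPa

71.7


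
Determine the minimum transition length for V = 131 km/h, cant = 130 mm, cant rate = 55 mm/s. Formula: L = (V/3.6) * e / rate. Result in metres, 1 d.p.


Convert speed: V = 131 / 3.6 = 36.3889 m/s
L = 36.3889 * 130 / 55
L = 4730.5556 / 55
L = 86.0 m

86.0


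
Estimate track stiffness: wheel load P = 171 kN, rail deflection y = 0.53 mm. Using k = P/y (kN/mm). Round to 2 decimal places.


Track stiffness k = P / y
k = 171 / 0.53
k = 322.64 kN/mm

322.64


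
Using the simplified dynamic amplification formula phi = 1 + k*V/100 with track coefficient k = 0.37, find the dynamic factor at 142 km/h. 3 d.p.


phi = 1 + k * V / 100
phi = 1 + 0.37 * 142 / 100
phi = 1 + 0.5254
phi = 1.525

1.525


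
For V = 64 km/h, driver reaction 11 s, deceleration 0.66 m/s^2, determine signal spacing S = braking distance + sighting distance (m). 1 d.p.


V = 64 / 3.6 = 17.7778 m/s
Braking distance = 17.7778^2 / (2*0.66) = 239.4314 m
Sighting distance = 17.7778 * 11 = 195.5556 m
S = 239.4314 + 195.5556 = 435.0 m

435.0


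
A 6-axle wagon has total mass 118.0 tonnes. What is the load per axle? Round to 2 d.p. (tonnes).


Load per axle = total weight / number of axles
Load = 118.0 / 6
Load = 19.67 tonnes

19.67


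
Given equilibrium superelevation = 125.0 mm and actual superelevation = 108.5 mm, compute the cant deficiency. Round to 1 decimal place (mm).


Cant deficiency = equilibrium cant - actual cant
CD = 125.0 - 108.5
CD = 16.5 mm

16.5


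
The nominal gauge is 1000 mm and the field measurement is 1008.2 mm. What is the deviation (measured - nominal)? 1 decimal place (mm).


Deviation = measured - nominal
Deviation = 1008.2 - 1000
Deviation = 8.2 mm

8.2


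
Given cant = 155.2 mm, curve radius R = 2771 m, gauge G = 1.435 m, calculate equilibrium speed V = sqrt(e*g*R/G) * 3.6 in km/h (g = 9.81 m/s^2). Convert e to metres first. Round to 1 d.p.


Convert cant: e = 155.2 mm = 0.1552 m
V_ms = sqrt(0.1552 * 9.81 * 2771 / 1.435)
V_ms = sqrt(2939.986587) = 54.2216 m/s
V = 54.2216 * 3.6 = 195.2 km/h

195.2


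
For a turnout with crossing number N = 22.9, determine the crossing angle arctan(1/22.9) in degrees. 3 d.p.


1/N = 1/22.9 = 0.043668
angle = arctan(0.043668) = 0.04364 rad
angle = 0.04364 * 180/pi = 2.500 degrees

2.500


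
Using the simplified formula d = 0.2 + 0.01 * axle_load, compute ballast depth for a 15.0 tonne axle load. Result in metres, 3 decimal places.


d = 0.2 + 0.01 * 15.0
d = 0.2 + 0.15
d = 0.350 m

0.350


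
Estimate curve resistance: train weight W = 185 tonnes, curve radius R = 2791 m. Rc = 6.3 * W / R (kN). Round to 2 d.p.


Rc = 6.3 * W / R
Rc = 6.3 * 185 / 2791
Rc = 1165.5 / 2791
Rc = 0.42 kN

0.42


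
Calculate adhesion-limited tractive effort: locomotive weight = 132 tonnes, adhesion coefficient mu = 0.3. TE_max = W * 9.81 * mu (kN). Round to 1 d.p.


TE_max = W * g * mu
TE_max = 132 * 9.81 * 0.3
TE_max = 1294.92 * 0.3
TE_max = 388.5 kN

388.5


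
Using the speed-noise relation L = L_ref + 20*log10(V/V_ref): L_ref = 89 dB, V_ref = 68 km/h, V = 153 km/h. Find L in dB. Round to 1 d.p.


V/V_ref = 153 / 68 = 2.25
log10(2.25) = 0.352183
20 * 0.352183 = 7.0437
L = 89 + 7.0437 = 96.0 dB

96.0


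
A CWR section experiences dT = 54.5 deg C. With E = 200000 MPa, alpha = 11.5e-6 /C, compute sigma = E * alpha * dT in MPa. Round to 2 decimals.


sigma = E * alpha * dT
sigma = 200000 * 11.5e-6 * 54.5
sigma = 2.3 * 54.5
sigma = 125.35 MPa

125.35


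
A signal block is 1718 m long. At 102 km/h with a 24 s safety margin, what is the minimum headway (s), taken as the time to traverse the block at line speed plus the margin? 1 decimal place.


V = 102 / 3.6 = 28.3333 m/s
Block traversal time = 1718 / 28.3333 = 60.6353 s
Headway = 60.6353 + 24
Headway = 84.6 s

84.6


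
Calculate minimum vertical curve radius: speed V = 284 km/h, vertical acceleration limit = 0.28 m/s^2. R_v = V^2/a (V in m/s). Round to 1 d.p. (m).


Convert speed: V = 284 / 3.6 = 78.8889 m/s
V^2 = 6223.4568 m^2/s^2
R_v = 6223.4568 / 0.28
R_v = 22226.6 m

22226.6


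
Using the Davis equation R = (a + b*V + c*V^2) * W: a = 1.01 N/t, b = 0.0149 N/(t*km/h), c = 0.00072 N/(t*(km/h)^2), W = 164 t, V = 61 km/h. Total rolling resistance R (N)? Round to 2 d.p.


b*V = 0.0149 * 61 = 0.9089
c*V^2 = 0.00072 * 3721 = 2.67912
R_per_t = 1.01 + 0.9089 + 2.67912 = 4.59802 N/t
R_total = 4.59802 * 164 = 754.08 N

754.08


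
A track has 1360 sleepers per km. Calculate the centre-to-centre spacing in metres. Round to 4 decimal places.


Spacing = 1000 m / number of sleepers
Spacing = 1000 / 1360
Spacing = 0.7353 m

0.7353


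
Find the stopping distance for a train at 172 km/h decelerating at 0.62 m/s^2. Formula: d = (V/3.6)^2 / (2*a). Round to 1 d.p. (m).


Convert speed: V = 172 / 3.6 = 47.7778 m/s
V^2 = 2282.716
d = 2282.716 / (2 * 0.62)
d = 2282.716 / 1.24
d = 1840.9 m

1840.9


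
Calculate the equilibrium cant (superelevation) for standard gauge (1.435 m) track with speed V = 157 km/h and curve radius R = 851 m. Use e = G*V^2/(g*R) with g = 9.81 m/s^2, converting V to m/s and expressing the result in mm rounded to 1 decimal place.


Convert speed: V = 157 / 3.6 = 43.6111 m/s
Apply formula: e = 1.435 * 43.6111^2 / (9.81 * 851)
e = 1.435 * 1901.929 / 8348.31
e = 0.326925 m = 326.9 mm

326.9


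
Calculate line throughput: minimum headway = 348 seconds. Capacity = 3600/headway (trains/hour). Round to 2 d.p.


Capacity = 3600 / headway
Capacity = 3600 / 348
Capacity = 10.34 trains/hour

10.34


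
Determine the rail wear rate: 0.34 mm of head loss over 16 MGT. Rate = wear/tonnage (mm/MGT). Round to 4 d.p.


Wear rate = total wear / cumulative tonnage
Rate = 0.34 / 16
Rate = 0.0213 mm/MGT

0.0213


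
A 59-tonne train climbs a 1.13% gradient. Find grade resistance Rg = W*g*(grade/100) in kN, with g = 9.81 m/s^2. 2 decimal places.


Rg = W * 9.81 * grade / 100
Rg = 59 * 9.81 * 1.13 / 100
Rg = 578.79 * 0.0113
Rg = 6.54 kN

6.54


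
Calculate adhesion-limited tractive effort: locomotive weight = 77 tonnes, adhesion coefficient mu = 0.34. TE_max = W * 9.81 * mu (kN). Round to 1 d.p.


TE_max = W * g * mu
TE_max = 77 * 9.81 * 0.34
TE_max = 755.37 * 0.34
TE_max = 256.8 kN

256.8


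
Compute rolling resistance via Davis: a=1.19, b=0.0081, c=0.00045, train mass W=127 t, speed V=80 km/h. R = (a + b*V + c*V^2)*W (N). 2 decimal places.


b*V = 0.0081 * 80 = 0.648
c*V^2 = 0.00045 * 6400 = 2.88
R_per_t = 1.19 + 0.648 + 2.88 = 4.718 N/t
R_total = 4.718 * 127 = 599.19 N

599.19


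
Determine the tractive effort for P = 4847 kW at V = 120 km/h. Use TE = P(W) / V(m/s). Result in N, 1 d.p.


Convert: P = 4847 kW = 4847000 W
V = 120 / 3.6 = 33.3333 m/s
TE = 4847000 / 33.3333
TE = 145410.0 N

145410.0


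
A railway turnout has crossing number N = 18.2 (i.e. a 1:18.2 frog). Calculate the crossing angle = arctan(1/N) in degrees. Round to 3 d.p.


1/N = 1/18.2 = 0.054945
angle = arctan(0.054945) = 0.05489 rad
angle = 0.05489 * 180/pi = 3.145 degrees

3.145


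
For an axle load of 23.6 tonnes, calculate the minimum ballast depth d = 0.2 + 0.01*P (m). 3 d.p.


d = 0.2 + 0.01 * 23.6
d = 0.2 + 0.236
d = 0.436 m

0.436


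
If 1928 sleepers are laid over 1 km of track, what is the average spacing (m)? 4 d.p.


Spacing = 1000 m / number of sleepers
Spacing = 1000 / 1928
Spacing = 0.5187 m

0.5187


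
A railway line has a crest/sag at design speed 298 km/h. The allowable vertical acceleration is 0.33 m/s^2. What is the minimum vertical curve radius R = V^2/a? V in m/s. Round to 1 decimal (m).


Convert speed: V = 298 / 3.6 = 82.7778 m/s
V^2 = 6852.1605 m^2/s^2
R_v = 6852.1605 / 0.33
R_v = 20764.1 m

20764.1


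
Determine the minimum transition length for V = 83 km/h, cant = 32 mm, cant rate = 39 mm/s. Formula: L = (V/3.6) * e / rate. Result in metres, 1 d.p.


Convert speed: V = 83 / 3.6 = 23.0556 m/s
L = 23.0556 * 32 / 39
L = 737.7778 / 39
L = 18.9 m

18.9


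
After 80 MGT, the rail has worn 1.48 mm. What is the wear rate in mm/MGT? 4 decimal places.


Wear rate = total wear / cumulative tonnage
Rate = 1.48 / 80
Rate = 0.0185 mm/MGT

0.0185


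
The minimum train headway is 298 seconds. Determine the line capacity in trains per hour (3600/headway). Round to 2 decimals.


Capacity = 3600 / headway
Capacity = 3600 / 298
Capacity = 12.08 trains/hour

12.08


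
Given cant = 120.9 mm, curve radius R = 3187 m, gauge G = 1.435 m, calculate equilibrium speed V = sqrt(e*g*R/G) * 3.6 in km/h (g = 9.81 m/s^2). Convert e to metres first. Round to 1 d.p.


Convert cant: e = 120.9 mm = 0.1209 m
V_ms = sqrt(0.1209 * 9.81 * 3187 / 1.435)
V_ms = sqrt(2634.058831) = 51.3231 m/s
V = 51.3231 * 3.6 = 184.8 km/h

184.8


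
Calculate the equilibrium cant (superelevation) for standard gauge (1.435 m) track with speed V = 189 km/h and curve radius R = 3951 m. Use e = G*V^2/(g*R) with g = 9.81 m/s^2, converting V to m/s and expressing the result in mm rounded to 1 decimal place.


Convert speed: V = 189 / 3.6 = 52.5 m/s
Apply formula: e = 1.435 * 52.5^2 / (9.81 * 3951)
e = 1.435 * 2756.25 / 38759.31
e = 0.102046 m = 102.0 mm

102.0
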